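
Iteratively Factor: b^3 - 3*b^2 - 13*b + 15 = (b - 1)*(b^2 - 2*b - 15) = (b - 1)*(b + 3)*(b - 5)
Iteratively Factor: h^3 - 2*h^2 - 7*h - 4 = (h - 4)*(h^2 + 2*h + 1) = (h - 4)*(h + 1)*(h + 1)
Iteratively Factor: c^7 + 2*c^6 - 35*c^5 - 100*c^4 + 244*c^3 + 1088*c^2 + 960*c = (c + 4)*(c^6 - 2*c^5 - 27*c^4 + 8*c^3 + 212*c^2 + 240*c) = (c - 4)*(c + 4)*(c^5 + 2*c^4 - 19*c^3 - 68*c^2 - 60*c) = (c - 4)*(c + 2)*(c + 4)*(c^4 - 19*c^2 - 30*c) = (c - 5)*(c - 4)*(c + 2)*(c + 4)*(c^3 + 5*c^2 + 6*c) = (c - 5)*(c - 4)*(c + 2)^2*(c + 4)*(c^2 + 3*c) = (c - 5)*(c - 4)*(c + 2)^2*(c + 3)*(c + 4)*(c)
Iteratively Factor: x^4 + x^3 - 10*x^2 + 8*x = (x)*(x^3 + x^2 - 10*x + 8) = x*(x - 2)*(x^2 + 3*x - 4) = x*(x - 2)*(x - 1)*(x + 4)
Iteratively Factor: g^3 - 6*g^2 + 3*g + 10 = (g - 2)*(g^2 - 4*g - 5) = (g - 5)*(g - 2)*(g + 1)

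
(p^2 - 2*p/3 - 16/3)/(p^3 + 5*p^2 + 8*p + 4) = (p - 8/3)/(p^2 + 3*p + 2)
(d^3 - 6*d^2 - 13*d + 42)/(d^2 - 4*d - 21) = d - 2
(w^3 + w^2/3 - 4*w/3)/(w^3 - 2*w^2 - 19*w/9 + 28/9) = 3*w/(3*w - 7)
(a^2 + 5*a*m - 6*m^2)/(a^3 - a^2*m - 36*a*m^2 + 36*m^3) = 1/(a - 6*m)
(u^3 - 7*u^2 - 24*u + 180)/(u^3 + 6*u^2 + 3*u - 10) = (u^2 - 12*u + 36)/(u^2 + u - 2)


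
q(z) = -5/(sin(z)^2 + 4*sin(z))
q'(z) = -5*(-2*sin(z)*cos(z) - 4*cos(z))/(sin(z)^2 + 4*sin(z))^2 = 10*(sin(z) + 2)*cos(z)/((sin(z) + 4)^2*sin(z)^2)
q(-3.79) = -1.80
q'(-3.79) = -2.68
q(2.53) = -1.90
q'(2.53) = -3.06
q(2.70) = -2.64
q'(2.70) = -6.13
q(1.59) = -1.00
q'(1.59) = -0.02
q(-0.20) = 6.62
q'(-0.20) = 30.95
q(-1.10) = 1.80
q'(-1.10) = 0.66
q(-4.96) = -1.04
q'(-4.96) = 0.31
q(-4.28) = -1.12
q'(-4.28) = -0.61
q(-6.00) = -4.18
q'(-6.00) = 15.31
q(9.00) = -2.75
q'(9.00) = -6.65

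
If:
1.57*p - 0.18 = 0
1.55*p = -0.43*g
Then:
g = -0.41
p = 0.11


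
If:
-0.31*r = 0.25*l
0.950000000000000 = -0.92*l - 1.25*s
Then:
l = -1.35869565217391*s - 1.03260869565217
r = 1.09572230014025*s + 0.832748948106592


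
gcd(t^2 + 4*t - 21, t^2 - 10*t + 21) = t - 3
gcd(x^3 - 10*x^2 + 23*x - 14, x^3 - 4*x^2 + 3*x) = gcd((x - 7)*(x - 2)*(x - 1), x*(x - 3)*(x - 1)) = x - 1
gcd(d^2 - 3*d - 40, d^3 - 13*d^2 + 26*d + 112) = d - 8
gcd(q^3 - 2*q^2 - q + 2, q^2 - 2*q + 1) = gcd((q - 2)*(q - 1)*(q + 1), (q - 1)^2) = q - 1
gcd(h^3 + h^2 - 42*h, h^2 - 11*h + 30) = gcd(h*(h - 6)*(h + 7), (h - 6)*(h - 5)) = h - 6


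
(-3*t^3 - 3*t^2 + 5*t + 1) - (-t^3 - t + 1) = -2*t^3 - 3*t^2 + 6*t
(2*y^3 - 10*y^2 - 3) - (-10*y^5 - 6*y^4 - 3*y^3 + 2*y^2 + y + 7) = 10*y^5 + 6*y^4 + 5*y^3 - 12*y^2 - y - 10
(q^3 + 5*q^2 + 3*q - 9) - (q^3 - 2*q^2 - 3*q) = 7*q^2 + 6*q - 9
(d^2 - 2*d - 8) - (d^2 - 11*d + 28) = 9*d - 36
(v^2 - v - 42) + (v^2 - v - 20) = 2*v^2 - 2*v - 62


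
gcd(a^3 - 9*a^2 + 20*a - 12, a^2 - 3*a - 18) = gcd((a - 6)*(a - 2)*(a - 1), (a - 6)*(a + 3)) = a - 6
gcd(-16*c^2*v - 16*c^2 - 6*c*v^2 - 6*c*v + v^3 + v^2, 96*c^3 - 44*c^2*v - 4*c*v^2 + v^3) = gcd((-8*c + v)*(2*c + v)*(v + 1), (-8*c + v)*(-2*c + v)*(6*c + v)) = -8*c + v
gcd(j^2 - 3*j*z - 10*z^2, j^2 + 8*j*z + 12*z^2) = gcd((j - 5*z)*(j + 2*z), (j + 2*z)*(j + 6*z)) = j + 2*z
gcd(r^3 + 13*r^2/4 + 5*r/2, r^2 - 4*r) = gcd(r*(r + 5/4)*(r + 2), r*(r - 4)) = r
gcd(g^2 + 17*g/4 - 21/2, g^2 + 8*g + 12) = g + 6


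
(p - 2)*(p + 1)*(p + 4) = p^3 + 3*p^2 - 6*p - 8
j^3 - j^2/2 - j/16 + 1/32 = (j - 1/2)*(j - 1/4)*(j + 1/4)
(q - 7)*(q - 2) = q^2 - 9*q + 14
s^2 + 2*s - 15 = (s - 3)*(s + 5)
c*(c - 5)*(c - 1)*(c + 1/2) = c^4 - 11*c^3/2 + 2*c^2 + 5*c/2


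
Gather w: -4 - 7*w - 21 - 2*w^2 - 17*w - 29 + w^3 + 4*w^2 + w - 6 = w^3 + 2*w^2 - 23*w - 60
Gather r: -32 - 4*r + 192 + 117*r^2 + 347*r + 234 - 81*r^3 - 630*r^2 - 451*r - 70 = -81*r^3 - 513*r^2 - 108*r + 324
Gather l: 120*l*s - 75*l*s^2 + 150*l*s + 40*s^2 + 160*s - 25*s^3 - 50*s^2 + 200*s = l*(-75*s^2 + 270*s) - 25*s^3 - 10*s^2 + 360*s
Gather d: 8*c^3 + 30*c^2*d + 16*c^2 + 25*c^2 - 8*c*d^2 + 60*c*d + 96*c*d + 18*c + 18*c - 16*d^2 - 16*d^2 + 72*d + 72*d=8*c^3 + 41*c^2 + 36*c + d^2*(-8*c - 32) + d*(30*c^2 + 156*c + 144)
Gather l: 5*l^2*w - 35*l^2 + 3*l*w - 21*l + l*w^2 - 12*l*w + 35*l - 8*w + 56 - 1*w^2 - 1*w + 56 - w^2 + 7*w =l^2*(5*w - 35) + l*(w^2 - 9*w + 14) - 2*w^2 - 2*w + 112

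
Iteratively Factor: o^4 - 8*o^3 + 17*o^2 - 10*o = (o)*(o^3 - 8*o^2 + 17*o - 10) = o*(o - 5)*(o^2 - 3*o + 2) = o*(o - 5)*(o - 2)*(o - 1)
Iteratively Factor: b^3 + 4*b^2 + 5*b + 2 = (b + 2)*(b^2 + 2*b + 1) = (b + 1)*(b + 2)*(b + 1)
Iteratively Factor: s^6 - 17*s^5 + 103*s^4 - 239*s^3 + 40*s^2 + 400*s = (s + 1)*(s^5 - 18*s^4 + 121*s^3 - 360*s^2 + 400*s) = (s - 5)*(s + 1)*(s^4 - 13*s^3 + 56*s^2 - 80*s) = (s - 5)*(s - 4)*(s + 1)*(s^3 - 9*s^2 + 20*s) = s*(s - 5)*(s - 4)*(s + 1)*(s^2 - 9*s + 20) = s*(s - 5)*(s - 4)^2*(s + 1)*(s - 5)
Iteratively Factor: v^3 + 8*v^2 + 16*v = (v + 4)*(v^2 + 4*v) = (v + 4)^2*(v)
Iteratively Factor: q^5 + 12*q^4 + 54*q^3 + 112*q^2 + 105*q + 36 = (q + 4)*(q^4 + 8*q^3 + 22*q^2 + 24*q + 9) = (q + 1)*(q + 4)*(q^3 + 7*q^2 + 15*q + 9) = (q + 1)^2*(q + 4)*(q^2 + 6*q + 9) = (q + 1)^2*(q + 3)*(q + 4)*(q + 3)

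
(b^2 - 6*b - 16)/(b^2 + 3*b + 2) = (b - 8)/(b + 1)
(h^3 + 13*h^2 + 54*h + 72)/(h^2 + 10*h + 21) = (h^2 + 10*h + 24)/(h + 7)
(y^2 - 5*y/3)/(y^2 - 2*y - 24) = y*(5 - 3*y)/(3*(-y^2 + 2*y + 24))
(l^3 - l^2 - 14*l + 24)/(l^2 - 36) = (l^3 - l^2 - 14*l + 24)/(l^2 - 36)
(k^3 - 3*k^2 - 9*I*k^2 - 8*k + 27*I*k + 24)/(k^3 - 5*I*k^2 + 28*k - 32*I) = (k - 3)/(k + 4*I)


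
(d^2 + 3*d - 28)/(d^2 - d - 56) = (d - 4)/(d - 8)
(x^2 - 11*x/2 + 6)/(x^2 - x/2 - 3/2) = (x - 4)/(x + 1)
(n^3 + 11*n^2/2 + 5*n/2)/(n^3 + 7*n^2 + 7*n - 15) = n*(2*n + 1)/(2*(n^2 + 2*n - 3))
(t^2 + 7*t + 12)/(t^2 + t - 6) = (t + 4)/(t - 2)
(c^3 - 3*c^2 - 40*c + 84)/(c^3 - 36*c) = (c^2 - 9*c + 14)/(c*(c - 6))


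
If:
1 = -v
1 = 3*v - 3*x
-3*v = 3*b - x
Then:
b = 5/9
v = -1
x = -4/3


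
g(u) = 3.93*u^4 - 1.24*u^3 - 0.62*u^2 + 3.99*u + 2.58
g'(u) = 15.72*u^3 - 3.72*u^2 - 1.24*u + 3.99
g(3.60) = 611.14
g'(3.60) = 684.75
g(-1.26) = 8.95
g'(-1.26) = -31.80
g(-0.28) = 1.47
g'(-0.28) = 3.70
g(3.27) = 414.99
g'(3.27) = 509.82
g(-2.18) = 92.54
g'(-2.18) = -173.85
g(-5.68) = 4277.73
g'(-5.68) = -2989.68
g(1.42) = 19.42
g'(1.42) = 39.74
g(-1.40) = 14.28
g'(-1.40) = -44.70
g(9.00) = 24869.04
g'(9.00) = 11151.39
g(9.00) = 24869.04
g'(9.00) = 11151.39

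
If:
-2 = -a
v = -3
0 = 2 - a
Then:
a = 2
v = -3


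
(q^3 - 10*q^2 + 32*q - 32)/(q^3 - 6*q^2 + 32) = (q - 2)/(q + 2)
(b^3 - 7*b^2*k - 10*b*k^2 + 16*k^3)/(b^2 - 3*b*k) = (b^3 - 7*b^2*k - 10*b*k^2 + 16*k^3)/(b*(b - 3*k))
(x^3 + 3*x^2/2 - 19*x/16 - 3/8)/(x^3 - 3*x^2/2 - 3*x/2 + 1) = (16*x^3 + 24*x^2 - 19*x - 6)/(8*(2*x^3 - 3*x^2 - 3*x + 2))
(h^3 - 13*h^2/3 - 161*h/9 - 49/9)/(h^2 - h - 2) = (-9*h^3 + 39*h^2 + 161*h + 49)/(9*(-h^2 + h + 2))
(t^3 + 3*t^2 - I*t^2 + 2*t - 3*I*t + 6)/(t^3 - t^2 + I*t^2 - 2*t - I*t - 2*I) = (t^2 + t*(3 - 2*I) - 6*I)/(t^2 - t - 2)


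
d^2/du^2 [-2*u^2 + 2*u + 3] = -4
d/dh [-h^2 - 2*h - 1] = -2*h - 2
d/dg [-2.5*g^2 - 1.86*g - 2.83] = -5.0*g - 1.86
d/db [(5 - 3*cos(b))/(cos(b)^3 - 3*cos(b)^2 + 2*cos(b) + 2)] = (-6*cos(b)^3 + 24*cos(b)^2 - 30*cos(b) + 16)*sin(b)/(cos(b)^3 - 3*cos(b)^2 + 2*cos(b) + 2)^2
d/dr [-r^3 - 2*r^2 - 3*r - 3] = -3*r^2 - 4*r - 3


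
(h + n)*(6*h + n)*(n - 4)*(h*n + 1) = 6*h^3*n^2 - 24*h^3*n + 7*h^2*n^3 - 28*h^2*n^2 + 6*h^2*n - 24*h^2 + h*n^4 - 4*h*n^3 + 7*h*n^2 - 28*h*n + n^3 - 4*n^2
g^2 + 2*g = g*(g + 2)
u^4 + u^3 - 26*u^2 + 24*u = u*(u - 4)*(u - 1)*(u + 6)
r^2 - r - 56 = (r - 8)*(r + 7)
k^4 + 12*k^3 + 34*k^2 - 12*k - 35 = (k - 1)*(k + 1)*(k + 5)*(k + 7)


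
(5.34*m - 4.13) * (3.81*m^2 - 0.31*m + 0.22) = 20.3454*m^3 - 17.3907*m^2 + 2.4551*m - 0.9086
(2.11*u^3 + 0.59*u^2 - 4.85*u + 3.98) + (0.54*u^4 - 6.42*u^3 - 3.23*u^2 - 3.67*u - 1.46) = 0.54*u^4 - 4.31*u^3 - 2.64*u^2 - 8.52*u + 2.52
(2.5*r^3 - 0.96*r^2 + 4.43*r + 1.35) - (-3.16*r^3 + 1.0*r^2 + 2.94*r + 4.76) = 5.66*r^3 - 1.96*r^2 + 1.49*r - 3.41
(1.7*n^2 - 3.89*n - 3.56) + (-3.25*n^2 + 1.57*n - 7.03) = -1.55*n^2 - 2.32*n - 10.59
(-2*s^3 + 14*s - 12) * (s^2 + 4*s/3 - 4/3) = -2*s^5 - 8*s^4/3 + 50*s^3/3 + 20*s^2/3 - 104*s/3 + 16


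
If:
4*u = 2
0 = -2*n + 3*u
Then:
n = 3/4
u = 1/2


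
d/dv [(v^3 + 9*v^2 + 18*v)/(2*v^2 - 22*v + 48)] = (v^4 - 22*v^3 - 45*v^2 + 432*v + 432)/(2*(v^4 - 22*v^3 + 169*v^2 - 528*v + 576))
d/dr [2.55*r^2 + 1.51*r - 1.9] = 5.1*r + 1.51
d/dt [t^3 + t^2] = t*(3*t + 2)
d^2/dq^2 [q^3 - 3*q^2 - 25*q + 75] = 6*q - 6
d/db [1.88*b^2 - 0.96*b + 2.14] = 3.76*b - 0.96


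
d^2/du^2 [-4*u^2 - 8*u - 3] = -8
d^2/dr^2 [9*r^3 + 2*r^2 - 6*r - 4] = 54*r + 4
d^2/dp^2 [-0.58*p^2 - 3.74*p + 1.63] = -1.16000000000000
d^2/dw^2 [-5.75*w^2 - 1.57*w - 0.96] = -11.5000000000000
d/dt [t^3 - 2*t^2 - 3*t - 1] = 3*t^2 - 4*t - 3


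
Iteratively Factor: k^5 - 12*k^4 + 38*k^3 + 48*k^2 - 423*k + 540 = (k - 3)*(k^4 - 9*k^3 + 11*k^2 + 81*k - 180) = (k - 4)*(k - 3)*(k^3 - 5*k^2 - 9*k + 45) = (k - 4)*(k - 3)^2*(k^2 - 2*k - 15) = (k - 5)*(k - 4)*(k - 3)^2*(k + 3)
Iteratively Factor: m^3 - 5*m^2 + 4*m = (m - 4)*(m^2 - m) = (m - 4)*(m - 1)*(m)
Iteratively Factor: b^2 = (b)*(b)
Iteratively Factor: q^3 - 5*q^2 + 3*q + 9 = (q - 3)*(q^2 - 2*q - 3) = (q - 3)*(q + 1)*(q - 3)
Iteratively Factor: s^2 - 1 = (s + 1)*(s - 1)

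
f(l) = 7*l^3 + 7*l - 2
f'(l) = 21*l^2 + 7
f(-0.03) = -2.21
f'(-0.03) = 7.02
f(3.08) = 224.09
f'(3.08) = 206.21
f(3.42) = 301.95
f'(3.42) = 252.62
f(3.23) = 256.50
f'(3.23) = 226.09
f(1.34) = 24.22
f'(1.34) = 44.71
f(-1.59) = -41.27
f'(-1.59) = 60.09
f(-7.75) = -3314.64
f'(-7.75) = 1268.31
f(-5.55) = -1237.53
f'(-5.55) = 653.85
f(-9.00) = -5168.00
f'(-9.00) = 1708.00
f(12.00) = 12178.00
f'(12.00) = 3031.00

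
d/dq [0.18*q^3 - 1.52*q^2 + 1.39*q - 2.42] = 0.54*q^2 - 3.04*q + 1.39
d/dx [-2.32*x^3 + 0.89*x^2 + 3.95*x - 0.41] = -6.96*x^2 + 1.78*x + 3.95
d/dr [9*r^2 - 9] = 18*r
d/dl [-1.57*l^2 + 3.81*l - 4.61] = 3.81 - 3.14*l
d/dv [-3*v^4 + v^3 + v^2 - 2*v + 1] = -12*v^3 + 3*v^2 + 2*v - 2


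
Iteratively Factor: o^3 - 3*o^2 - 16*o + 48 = (o - 3)*(o^2 - 16) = (o - 4)*(o - 3)*(o + 4)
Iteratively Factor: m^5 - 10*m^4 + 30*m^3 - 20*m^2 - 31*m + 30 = (m - 3)*(m^4 - 7*m^3 + 9*m^2 + 7*m - 10) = (m - 3)*(m - 2)*(m^3 - 5*m^2 - m + 5) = (m - 5)*(m - 3)*(m - 2)*(m^2 - 1) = (m - 5)*(m - 3)*(m - 2)*(m + 1)*(m - 1)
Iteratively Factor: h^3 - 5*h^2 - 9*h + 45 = (h - 3)*(h^2 - 2*h - 15) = (h - 5)*(h - 3)*(h + 3)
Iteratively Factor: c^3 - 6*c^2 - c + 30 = (c + 2)*(c^2 - 8*c + 15) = (c - 3)*(c + 2)*(c - 5)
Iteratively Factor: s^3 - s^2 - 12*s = (s + 3)*(s^2 - 4*s) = (s - 4)*(s + 3)*(s)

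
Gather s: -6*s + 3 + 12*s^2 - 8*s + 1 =12*s^2 - 14*s + 4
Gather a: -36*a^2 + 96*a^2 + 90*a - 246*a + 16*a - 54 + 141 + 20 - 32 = 60*a^2 - 140*a + 75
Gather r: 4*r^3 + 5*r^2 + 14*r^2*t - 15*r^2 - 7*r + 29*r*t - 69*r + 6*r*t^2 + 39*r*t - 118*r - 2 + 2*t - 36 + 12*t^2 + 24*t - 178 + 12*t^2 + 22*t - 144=4*r^3 + r^2*(14*t - 10) + r*(6*t^2 + 68*t - 194) + 24*t^2 + 48*t - 360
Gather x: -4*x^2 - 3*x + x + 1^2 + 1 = -4*x^2 - 2*x + 2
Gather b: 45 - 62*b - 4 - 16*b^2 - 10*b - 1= -16*b^2 - 72*b + 40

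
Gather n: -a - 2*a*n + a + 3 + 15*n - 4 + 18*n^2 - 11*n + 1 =18*n^2 + n*(4 - 2*a)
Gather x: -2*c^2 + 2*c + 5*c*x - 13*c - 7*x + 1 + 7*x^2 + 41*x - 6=-2*c^2 - 11*c + 7*x^2 + x*(5*c + 34) - 5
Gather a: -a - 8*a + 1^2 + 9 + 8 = 18 - 9*a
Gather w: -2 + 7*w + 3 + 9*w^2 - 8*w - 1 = 9*w^2 - w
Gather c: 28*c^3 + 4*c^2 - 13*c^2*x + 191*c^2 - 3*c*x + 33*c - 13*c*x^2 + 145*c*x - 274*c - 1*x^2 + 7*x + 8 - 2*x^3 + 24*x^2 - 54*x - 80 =28*c^3 + c^2*(195 - 13*x) + c*(-13*x^2 + 142*x - 241) - 2*x^3 + 23*x^2 - 47*x - 72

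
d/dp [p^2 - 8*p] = 2*p - 8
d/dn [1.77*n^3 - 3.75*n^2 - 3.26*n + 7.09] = 5.31*n^2 - 7.5*n - 3.26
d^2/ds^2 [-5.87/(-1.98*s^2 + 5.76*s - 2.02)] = (-46.025496*s^2 + 133.892352*s + 5.87*(3.96*s - 5.76)*(7.92*s - 11.52) - 46.955304)/(1.98*s^2 - 5.76*s + 2.02)^3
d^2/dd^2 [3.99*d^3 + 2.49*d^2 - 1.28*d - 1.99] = 23.94*d + 4.98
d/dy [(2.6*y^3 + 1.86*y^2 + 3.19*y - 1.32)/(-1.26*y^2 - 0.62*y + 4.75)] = (-3.276*y^4 - 3.224*y^3 + 39.9162*y^2 + 14.3436*y + 14.3341)/(1.5876*y^4 + 1.5624*y^3 - 11.5856*y^2 - 5.89*y + 22.5625)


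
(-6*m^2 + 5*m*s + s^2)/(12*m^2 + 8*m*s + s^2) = (-m + s)/(2*m + s)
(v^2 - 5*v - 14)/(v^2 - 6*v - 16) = (v - 7)/(v - 8)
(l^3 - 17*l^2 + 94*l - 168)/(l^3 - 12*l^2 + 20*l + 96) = (l^2 - 11*l + 28)/(l^2 - 6*l - 16)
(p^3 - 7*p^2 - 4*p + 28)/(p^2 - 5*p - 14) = p - 2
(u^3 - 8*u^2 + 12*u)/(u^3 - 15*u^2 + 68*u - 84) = u/(u - 7)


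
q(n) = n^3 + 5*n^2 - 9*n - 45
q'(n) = 3*n^2 + 10*n - 9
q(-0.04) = -44.63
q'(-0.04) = -9.40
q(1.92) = -36.77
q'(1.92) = 21.26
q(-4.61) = 4.78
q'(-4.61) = 8.66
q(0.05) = -45.44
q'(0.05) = -8.49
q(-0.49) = -39.51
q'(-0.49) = -13.18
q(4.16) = 76.08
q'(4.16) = 84.52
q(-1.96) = -15.68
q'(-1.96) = -17.08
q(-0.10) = -44.05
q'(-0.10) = -9.97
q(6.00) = 297.00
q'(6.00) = 159.00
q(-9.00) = -288.00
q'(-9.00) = 144.00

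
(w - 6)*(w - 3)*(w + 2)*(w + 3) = w^4 - 4*w^3 - 21*w^2 + 36*w + 108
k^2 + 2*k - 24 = (k - 4)*(k + 6)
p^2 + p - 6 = (p - 2)*(p + 3)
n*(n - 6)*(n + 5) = n^3 - n^2 - 30*n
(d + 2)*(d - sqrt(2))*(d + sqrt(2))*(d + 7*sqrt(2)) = d^4 + 2*d^3 + 7*sqrt(2)*d^3 - 2*d^2 + 14*sqrt(2)*d^2 - 14*sqrt(2)*d - 4*d - 28*sqrt(2)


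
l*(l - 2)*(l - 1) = l^3 - 3*l^2 + 2*l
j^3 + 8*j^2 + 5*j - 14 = (j - 1)*(j + 2)*(j + 7)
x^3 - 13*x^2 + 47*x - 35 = (x - 7)*(x - 5)*(x - 1)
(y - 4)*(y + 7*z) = y^2 + 7*y*z - 4*y - 28*z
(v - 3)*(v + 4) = v^2 + v - 12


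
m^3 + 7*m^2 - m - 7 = (m - 1)*(m + 1)*(m + 7)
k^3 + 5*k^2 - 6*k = k*(k - 1)*(k + 6)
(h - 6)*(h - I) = h^2 - 6*h - I*h + 6*I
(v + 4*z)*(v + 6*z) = v^2 + 10*v*z + 24*z^2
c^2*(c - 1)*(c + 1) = c^4 - c^2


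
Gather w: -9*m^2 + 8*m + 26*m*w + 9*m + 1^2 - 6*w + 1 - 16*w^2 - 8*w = -9*m^2 + 17*m - 16*w^2 + w*(26*m - 14) + 2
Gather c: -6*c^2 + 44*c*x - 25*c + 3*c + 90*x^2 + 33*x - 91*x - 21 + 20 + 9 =-6*c^2 + c*(44*x - 22) + 90*x^2 - 58*x + 8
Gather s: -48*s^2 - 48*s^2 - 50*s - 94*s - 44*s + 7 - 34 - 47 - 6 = -96*s^2 - 188*s - 80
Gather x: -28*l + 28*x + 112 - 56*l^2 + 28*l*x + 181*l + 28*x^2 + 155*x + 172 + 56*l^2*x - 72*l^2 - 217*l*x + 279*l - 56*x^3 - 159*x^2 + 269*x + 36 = -128*l^2 + 432*l - 56*x^3 - 131*x^2 + x*(56*l^2 - 189*l + 452) + 320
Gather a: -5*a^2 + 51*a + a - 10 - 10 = -5*a^2 + 52*a - 20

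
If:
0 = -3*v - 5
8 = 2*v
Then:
No Solution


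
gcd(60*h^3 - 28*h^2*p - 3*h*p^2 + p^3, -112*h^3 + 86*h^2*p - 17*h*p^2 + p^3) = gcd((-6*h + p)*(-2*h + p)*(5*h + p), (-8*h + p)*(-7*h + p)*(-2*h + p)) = -2*h + p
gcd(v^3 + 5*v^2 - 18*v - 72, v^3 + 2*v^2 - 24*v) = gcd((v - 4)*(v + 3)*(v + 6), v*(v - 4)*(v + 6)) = v^2 + 2*v - 24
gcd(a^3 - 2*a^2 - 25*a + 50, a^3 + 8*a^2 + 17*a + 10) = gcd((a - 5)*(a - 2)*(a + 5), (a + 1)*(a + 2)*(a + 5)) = a + 5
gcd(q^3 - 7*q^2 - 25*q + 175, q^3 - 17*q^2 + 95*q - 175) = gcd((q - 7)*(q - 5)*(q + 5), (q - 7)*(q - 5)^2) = q^2 - 12*q + 35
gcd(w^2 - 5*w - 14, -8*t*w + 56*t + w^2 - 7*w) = w - 7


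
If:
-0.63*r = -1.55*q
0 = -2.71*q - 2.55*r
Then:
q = 0.00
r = 0.00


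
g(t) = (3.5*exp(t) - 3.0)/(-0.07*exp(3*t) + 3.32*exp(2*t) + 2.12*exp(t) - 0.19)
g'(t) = (3.5*exp(t) - 3.0)*(0.21*exp(3*t) - 6.64*exp(2*t) - 2.12*exp(t))/(-0.07*exp(3*t) + 3.32*exp(2*t) + 2.12*exp(t) - 0.19)^2 + 3.5*exp(t)/(-0.07*exp(3*t) + 3.32*exp(2*t) + 2.12*exp(t) - 0.19) = (0.49*exp(3*t) - 12.25*exp(2*t) + 19.92*exp(t) + 5.695)*exp(t)/(0.0049*exp(6*t) - 0.4648*exp(5*t) + 10.7256*exp(4*t) + 14.1034*exp(3*t) + 3.2328*exp(2*t) - 0.8056*exp(t) + 0.0361)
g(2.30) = 0.11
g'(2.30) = -0.07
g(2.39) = 0.11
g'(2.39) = -0.06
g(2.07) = 0.13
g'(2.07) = -0.08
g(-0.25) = -0.08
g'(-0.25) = 0.92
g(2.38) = 0.11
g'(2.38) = -0.06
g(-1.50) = -4.96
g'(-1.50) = 10.62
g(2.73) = 0.09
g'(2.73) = -0.04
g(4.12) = -0.06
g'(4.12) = 0.33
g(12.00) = 0.00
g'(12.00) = 0.00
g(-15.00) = 15.79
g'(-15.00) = 0.00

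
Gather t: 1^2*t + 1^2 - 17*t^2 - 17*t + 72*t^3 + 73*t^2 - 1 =72*t^3 + 56*t^2 - 16*t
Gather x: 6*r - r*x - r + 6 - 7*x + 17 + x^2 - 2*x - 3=5*r + x^2 + x*(-r - 9) + 20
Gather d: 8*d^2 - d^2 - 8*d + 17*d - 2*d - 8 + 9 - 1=7*d^2 + 7*d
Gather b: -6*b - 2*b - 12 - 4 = -8*b - 16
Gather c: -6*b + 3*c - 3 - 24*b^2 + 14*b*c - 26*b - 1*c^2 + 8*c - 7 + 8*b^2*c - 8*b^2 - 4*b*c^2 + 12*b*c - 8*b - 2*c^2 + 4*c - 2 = -32*b^2 - 40*b + c^2*(-4*b - 3) + c*(8*b^2 + 26*b + 15) - 12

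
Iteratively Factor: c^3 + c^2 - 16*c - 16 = (c - 4)*(c^2 + 5*c + 4) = (c - 4)*(c + 4)*(c + 1)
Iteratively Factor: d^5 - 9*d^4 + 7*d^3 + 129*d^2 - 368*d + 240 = (d - 1)*(d^4 - 8*d^3 - d^2 + 128*d - 240) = (d - 1)*(d + 4)*(d^3 - 12*d^2 + 47*d - 60) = (d - 5)*(d - 1)*(d + 4)*(d^2 - 7*d + 12) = (d - 5)*(d - 3)*(d - 1)*(d + 4)*(d - 4)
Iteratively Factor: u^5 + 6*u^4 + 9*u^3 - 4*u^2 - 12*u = (u - 1)*(u^4 + 7*u^3 + 16*u^2 + 12*u) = (u - 1)*(u + 2)*(u^3 + 5*u^2 + 6*u) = u*(u - 1)*(u + 2)*(u^2 + 5*u + 6) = u*(u - 1)*(u + 2)^2*(u + 3)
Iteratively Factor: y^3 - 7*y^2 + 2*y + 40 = (y - 4)*(y^2 - 3*y - 10) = (y - 5)*(y - 4)*(y + 2)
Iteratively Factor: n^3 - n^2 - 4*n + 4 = (n - 1)*(n^2 - 4) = (n - 1)*(n + 2)*(n - 2)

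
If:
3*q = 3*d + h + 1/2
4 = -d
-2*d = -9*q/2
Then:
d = -4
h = 37/6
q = -16/9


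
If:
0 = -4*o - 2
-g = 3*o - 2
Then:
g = 7/2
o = -1/2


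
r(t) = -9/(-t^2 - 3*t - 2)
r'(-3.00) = 6.75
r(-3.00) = 4.50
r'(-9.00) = 0.04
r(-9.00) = 0.16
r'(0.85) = -1.52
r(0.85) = 1.71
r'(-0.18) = -10.67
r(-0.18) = 6.03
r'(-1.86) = 447.01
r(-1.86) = -74.75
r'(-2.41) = 49.01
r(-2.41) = 15.57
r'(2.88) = -0.22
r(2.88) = 0.48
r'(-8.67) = 0.05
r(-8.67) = 0.18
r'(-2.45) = 40.16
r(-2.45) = 13.79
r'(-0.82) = -271.31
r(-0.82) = 42.37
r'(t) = -9*(2*t + 3)/(-t^2 - 3*t - 2)^2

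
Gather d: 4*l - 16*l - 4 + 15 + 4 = 15 - 12*l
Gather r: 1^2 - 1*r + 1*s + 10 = -r + s + 11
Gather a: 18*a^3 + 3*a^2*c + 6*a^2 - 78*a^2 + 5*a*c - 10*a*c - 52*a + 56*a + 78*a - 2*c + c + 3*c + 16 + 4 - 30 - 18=18*a^3 + a^2*(3*c - 72) + a*(82 - 5*c) + 2*c - 28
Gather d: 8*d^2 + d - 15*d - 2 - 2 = 8*d^2 - 14*d - 4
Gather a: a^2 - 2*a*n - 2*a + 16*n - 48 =a^2 + a*(-2*n - 2) + 16*n - 48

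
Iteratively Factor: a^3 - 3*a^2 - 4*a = (a + 1)*(a^2 - 4*a) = a*(a + 1)*(a - 4)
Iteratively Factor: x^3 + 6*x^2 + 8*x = (x)*(x^2 + 6*x + 8) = x*(x + 2)*(x + 4)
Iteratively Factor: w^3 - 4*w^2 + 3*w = (w - 3)*(w^2 - w) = (w - 3)*(w - 1)*(w)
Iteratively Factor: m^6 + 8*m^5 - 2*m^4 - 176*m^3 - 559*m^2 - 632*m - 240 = (m + 1)*(m^5 + 7*m^4 - 9*m^3 - 167*m^2 - 392*m - 240) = (m + 1)^2*(m^4 + 6*m^3 - 15*m^2 - 152*m - 240) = (m - 5)*(m + 1)^2*(m^3 + 11*m^2 + 40*m + 48) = (m - 5)*(m + 1)^2*(m + 3)*(m^2 + 8*m + 16) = (m - 5)*(m + 1)^2*(m + 3)*(m + 4)*(m + 4)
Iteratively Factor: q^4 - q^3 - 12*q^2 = (q)*(q^3 - q^2 - 12*q) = q*(q + 3)*(q^2 - 4*q) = q^2*(q + 3)*(q - 4)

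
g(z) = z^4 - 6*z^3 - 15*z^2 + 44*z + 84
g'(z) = 4*z^3 - 18*z^2 - 30*z + 44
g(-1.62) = 5.75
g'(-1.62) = 28.35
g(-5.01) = 871.58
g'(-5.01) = -760.51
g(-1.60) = 6.33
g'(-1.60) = 29.54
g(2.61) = 36.39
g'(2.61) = -85.80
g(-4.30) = 436.37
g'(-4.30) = -477.85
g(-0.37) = 65.99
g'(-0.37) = 52.43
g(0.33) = 96.68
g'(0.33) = 32.28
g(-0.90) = 37.28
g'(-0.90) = 53.50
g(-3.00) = 60.00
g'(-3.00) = -136.00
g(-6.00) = 1872.00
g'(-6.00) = -1288.00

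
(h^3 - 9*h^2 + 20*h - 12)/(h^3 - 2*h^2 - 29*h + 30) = (h - 2)/(h + 5)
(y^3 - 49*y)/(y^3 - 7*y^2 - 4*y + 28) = y*(y + 7)/(y^2 - 4)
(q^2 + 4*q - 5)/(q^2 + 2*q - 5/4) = 4*(q^2 + 4*q - 5)/(4*q^2 + 8*q - 5)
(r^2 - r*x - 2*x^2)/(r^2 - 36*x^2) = (r^2 - r*x - 2*x^2)/(r^2 - 36*x^2)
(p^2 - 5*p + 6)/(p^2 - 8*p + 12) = (p - 3)/(p - 6)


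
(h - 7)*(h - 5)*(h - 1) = h^3 - 13*h^2 + 47*h - 35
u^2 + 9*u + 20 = (u + 4)*(u + 5)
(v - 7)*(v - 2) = v^2 - 9*v + 14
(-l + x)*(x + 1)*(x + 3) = -l*x^2 - 4*l*x - 3*l + x^3 + 4*x^2 + 3*x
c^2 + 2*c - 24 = (c - 4)*(c + 6)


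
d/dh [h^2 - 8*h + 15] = 2*h - 8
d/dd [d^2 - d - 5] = 2*d - 1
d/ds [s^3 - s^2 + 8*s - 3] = 3*s^2 - 2*s + 8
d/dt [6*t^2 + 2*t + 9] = 12*t + 2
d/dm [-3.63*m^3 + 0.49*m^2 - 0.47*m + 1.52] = -10.89*m^2 + 0.98*m - 0.47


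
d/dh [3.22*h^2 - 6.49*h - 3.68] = 6.44*h - 6.49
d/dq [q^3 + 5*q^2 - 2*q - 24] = 3*q^2 + 10*q - 2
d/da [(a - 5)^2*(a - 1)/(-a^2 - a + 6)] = (a - 5)*((7 - 3*a)*(a^2 + a - 6) + (a - 5)*(a - 1)*(2*a + 1))/(a^2 + a - 6)^2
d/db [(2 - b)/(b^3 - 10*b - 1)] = (-b^3 + 10*b + (b - 2)*(3*b^2 - 10) + 1)/(-b^3 + 10*b + 1)^2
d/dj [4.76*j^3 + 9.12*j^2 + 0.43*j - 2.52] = 14.28*j^2 + 18.24*j + 0.43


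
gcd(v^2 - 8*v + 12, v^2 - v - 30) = v - 6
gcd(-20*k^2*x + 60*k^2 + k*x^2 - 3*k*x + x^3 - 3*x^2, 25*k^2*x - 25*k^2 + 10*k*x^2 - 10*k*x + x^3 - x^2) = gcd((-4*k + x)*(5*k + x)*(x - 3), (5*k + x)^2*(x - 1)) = 5*k + x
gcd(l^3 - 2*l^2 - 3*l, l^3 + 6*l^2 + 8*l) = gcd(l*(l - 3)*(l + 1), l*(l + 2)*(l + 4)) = l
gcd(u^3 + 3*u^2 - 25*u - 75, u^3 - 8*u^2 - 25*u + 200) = u^2 - 25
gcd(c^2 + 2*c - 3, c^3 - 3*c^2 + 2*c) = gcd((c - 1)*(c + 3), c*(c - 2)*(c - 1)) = c - 1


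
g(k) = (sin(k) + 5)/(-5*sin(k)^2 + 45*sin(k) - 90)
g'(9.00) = 0.05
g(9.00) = -0.07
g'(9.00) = 0.05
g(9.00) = -0.07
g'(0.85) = -0.05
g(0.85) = -0.10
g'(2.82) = 0.05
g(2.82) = -0.07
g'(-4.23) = 0.04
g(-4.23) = -0.11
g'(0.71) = -0.05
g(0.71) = -0.09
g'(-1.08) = -0.01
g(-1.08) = -0.03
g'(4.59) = 0.00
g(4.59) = -0.03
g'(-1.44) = -0.00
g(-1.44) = -0.03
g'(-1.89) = 0.01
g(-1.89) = -0.03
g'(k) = (10*sin(k)*cos(k) - 45*cos(k))*(sin(k) + 5)/(-5*sin(k)^2 + 45*sin(k) - 90)^2 + cos(k)/(-5*sin(k)^2 + 45*sin(k) - 90)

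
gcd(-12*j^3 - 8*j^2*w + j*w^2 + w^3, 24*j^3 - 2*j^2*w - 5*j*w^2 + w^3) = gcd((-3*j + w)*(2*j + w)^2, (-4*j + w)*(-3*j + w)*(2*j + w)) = -6*j^2 - j*w + w^2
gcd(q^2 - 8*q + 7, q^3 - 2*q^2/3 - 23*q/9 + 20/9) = q - 1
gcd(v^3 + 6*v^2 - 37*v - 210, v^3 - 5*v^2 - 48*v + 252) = v^2 + v - 42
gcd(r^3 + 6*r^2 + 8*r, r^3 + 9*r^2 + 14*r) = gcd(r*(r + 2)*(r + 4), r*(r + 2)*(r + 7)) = r^2 + 2*r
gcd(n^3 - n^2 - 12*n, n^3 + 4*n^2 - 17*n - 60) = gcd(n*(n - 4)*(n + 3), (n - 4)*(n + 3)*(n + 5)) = n^2 - n - 12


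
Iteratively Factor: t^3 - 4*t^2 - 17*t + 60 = (t - 3)*(t^2 - t - 20) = (t - 3)*(t + 4)*(t - 5)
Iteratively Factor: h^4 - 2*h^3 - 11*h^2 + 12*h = (h - 4)*(h^3 + 2*h^2 - 3*h) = h*(h - 4)*(h^2 + 2*h - 3) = h*(h - 4)*(h + 3)*(h - 1)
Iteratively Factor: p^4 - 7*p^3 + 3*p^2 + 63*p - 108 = (p - 3)*(p^3 - 4*p^2 - 9*p + 36) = (p - 3)*(p + 3)*(p^2 - 7*p + 12) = (p - 4)*(p - 3)*(p + 3)*(p - 3)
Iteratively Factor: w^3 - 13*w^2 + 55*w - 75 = (w - 3)*(w^2 - 10*w + 25) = (w - 5)*(w - 3)*(w - 5)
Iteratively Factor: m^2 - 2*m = (m)*(m - 2)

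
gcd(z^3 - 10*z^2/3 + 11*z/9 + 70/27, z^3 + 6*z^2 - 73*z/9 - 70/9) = z^2 - z - 10/9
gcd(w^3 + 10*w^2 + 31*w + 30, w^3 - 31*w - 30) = w + 5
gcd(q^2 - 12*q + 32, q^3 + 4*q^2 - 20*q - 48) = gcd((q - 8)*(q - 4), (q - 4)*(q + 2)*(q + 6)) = q - 4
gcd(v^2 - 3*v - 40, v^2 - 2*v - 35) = v + 5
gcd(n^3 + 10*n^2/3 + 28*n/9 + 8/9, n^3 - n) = 1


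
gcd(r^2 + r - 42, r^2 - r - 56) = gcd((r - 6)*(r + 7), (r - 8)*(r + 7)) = r + 7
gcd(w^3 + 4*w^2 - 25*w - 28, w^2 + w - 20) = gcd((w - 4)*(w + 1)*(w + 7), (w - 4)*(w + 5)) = w - 4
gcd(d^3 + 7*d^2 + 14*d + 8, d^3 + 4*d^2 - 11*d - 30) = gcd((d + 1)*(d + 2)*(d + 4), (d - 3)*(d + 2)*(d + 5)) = d + 2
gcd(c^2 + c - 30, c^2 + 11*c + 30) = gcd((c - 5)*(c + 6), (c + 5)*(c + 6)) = c + 6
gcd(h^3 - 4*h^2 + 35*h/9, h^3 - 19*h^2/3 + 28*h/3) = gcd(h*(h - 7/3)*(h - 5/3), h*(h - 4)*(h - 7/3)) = h^2 - 7*h/3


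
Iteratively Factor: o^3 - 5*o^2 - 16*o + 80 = (o - 5)*(o^2 - 16) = (o - 5)*(o + 4)*(o - 4)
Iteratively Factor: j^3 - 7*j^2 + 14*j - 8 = (j - 4)*(j^2 - 3*j + 2) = (j - 4)*(j - 1)*(j - 2)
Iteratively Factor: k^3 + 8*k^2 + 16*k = (k + 4)*(k^2 + 4*k) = (k + 4)^2*(k)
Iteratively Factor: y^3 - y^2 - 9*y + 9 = (y - 1)*(y^2 - 9) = (y - 1)*(y + 3)*(y - 3)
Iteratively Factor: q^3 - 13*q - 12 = (q - 4)*(q^2 + 4*q + 3) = (q - 4)*(q + 3)*(q + 1)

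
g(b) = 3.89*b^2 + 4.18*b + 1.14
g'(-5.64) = -39.70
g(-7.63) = 195.71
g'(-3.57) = -23.59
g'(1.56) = 16.32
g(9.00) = 353.85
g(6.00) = 166.26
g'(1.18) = 13.36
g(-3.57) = 35.80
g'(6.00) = 50.86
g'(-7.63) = -55.18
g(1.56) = 17.13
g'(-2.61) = -16.13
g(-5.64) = 101.30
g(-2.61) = 16.73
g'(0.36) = 6.98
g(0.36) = 3.15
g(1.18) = 11.49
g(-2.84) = 20.64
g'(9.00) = 74.20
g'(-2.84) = -17.92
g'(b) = 7.78*b + 4.18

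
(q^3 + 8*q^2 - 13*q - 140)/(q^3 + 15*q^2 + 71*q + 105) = (q - 4)/(q + 3)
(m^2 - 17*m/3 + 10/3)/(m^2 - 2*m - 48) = (-3*m^2 + 17*m - 10)/(3*(-m^2 + 2*m + 48))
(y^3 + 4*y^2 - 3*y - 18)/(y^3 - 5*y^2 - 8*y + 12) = (y^3 + 4*y^2 - 3*y - 18)/(y^3 - 5*y^2 - 8*y + 12)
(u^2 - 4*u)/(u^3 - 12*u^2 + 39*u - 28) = u/(u^2 - 8*u + 7)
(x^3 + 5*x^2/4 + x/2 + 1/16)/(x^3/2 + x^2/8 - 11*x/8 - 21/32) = 2*(8*x^2 + 6*x + 1)/(8*x^2 - 2*x - 21)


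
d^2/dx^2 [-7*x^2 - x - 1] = -14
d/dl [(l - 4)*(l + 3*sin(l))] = l + (l - 4)*(3*cos(l) + 1) + 3*sin(l)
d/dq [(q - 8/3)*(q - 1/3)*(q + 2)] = 3*q^2 - 2*q - 46/9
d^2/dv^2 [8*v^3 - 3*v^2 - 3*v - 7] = 48*v - 6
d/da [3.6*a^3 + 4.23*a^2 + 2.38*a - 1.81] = 10.8*a^2 + 8.46*a + 2.38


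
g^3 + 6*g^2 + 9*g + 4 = (g + 1)^2*(g + 4)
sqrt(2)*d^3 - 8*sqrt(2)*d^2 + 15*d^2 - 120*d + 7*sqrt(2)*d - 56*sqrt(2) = (d - 8)*(d + 7*sqrt(2))*(sqrt(2)*d + 1)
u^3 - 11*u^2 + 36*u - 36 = (u - 6)*(u - 3)*(u - 2)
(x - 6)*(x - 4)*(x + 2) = x^3 - 8*x^2 + 4*x + 48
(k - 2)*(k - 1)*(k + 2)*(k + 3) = k^4 + 2*k^3 - 7*k^2 - 8*k + 12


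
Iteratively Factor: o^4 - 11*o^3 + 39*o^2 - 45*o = (o - 5)*(o^3 - 6*o^2 + 9*o) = (o - 5)*(o - 3)*(o^2 - 3*o) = (o - 5)*(o - 3)^2*(o)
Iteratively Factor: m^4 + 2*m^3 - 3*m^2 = (m - 1)*(m^3 + 3*m^2) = (m - 1)*(m + 3)*(m^2) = m*(m - 1)*(m + 3)*(m)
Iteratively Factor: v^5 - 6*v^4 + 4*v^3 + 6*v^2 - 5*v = (v)*(v^4 - 6*v^3 + 4*v^2 + 6*v - 5) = v*(v - 1)*(v^3 - 5*v^2 - v + 5) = v*(v - 1)^2*(v^2 - 4*v - 5) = v*(v - 1)^2*(v + 1)*(v - 5)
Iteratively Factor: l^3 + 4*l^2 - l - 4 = (l - 1)*(l^2 + 5*l + 4) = (l - 1)*(l + 1)*(l + 4)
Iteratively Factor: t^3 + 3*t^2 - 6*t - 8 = (t - 2)*(t^2 + 5*t + 4) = (t - 2)*(t + 1)*(t + 4)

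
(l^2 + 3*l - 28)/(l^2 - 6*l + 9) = (l^2 + 3*l - 28)/(l^2 - 6*l + 9)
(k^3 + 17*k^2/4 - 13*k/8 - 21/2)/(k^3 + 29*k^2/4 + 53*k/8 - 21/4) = (2*k^2 + 5*k - 12)/(2*k^2 + 11*k - 6)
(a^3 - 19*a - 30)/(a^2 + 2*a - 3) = (a^2 - 3*a - 10)/(a - 1)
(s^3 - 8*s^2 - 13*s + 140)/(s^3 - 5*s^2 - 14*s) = (s^2 - s - 20)/(s*(s + 2))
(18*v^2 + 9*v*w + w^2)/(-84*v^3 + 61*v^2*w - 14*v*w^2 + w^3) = (-18*v^2 - 9*v*w - w^2)/(84*v^3 - 61*v^2*w + 14*v*w^2 - w^3)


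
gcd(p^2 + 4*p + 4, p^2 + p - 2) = p + 2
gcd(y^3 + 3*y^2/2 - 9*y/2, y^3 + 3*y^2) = y^2 + 3*y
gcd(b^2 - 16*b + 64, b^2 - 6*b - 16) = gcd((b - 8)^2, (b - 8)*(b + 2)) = b - 8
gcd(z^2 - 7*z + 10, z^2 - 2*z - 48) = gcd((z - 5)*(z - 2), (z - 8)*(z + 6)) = 1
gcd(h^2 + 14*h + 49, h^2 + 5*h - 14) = h + 7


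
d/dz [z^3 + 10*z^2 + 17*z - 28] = 3*z^2 + 20*z + 17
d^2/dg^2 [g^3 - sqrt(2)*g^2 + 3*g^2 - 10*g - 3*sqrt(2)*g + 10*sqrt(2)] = 6*g - 2*sqrt(2) + 6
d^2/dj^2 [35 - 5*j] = 0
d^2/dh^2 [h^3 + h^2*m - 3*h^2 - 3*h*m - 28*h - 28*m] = 6*h + 2*m - 6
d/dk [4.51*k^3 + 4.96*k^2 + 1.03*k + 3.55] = 13.53*k^2 + 9.92*k + 1.03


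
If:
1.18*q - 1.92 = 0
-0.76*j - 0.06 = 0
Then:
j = -0.08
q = 1.63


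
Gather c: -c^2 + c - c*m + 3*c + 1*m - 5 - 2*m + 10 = -c^2 + c*(4 - m) - m + 5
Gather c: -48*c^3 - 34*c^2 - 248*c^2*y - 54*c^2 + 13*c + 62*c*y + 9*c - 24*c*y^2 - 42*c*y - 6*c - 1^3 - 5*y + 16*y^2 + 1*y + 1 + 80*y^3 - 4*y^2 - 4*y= -48*c^3 + c^2*(-248*y - 88) + c*(-24*y^2 + 20*y + 16) + 80*y^3 + 12*y^2 - 8*y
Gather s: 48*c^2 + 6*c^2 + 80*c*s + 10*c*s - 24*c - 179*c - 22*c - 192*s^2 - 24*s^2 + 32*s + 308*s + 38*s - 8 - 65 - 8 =54*c^2 - 225*c - 216*s^2 + s*(90*c + 378) - 81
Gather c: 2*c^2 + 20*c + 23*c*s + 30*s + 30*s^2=2*c^2 + c*(23*s + 20) + 30*s^2 + 30*s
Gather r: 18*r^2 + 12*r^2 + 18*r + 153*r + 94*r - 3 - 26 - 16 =30*r^2 + 265*r - 45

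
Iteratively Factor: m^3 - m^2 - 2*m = (m - 2)*(m^2 + m) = m*(m - 2)*(m + 1)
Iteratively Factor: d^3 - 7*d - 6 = (d - 3)*(d^2 + 3*d + 2) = (d - 3)*(d + 1)*(d + 2)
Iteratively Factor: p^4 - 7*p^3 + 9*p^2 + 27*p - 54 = (p - 3)*(p^3 - 4*p^2 - 3*p + 18) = (p - 3)*(p + 2)*(p^2 - 6*p + 9) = (p - 3)^2*(p + 2)*(p - 3)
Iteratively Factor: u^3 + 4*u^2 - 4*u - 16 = (u + 4)*(u^2 - 4) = (u + 2)*(u + 4)*(u - 2)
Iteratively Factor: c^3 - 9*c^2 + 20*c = (c - 4)*(c^2 - 5*c) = c*(c - 4)*(c - 5)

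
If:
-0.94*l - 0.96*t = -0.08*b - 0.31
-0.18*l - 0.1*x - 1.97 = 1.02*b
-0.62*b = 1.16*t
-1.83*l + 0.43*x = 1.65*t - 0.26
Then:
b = -1.76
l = -0.78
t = 0.94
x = -0.32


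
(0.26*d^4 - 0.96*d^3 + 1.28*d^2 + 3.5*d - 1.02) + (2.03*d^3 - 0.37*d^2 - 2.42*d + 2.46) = 0.26*d^4 + 1.07*d^3 + 0.91*d^2 + 1.08*d + 1.44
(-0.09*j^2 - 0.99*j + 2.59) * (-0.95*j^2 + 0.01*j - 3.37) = 0.0855*j^4 + 0.9396*j^3 - 2.1671*j^2 + 3.3622*j - 8.7283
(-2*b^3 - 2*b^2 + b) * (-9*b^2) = 18*b^5 + 18*b^4 - 9*b^3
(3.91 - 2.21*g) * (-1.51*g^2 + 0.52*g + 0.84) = 3.3371*g^3 - 7.0533*g^2 + 0.176800000000001*g + 3.2844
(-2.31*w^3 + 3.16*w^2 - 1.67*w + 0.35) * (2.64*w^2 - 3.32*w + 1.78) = -6.0984*w^5 + 16.0116*w^4 - 19.0118*w^3 + 12.0932*w^2 - 4.1346*w + 0.623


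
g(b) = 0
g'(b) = 0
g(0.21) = 0.00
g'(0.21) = 0.00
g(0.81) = 0.00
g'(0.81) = 0.00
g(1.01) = 0.00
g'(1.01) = 0.00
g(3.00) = 0.00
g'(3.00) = 0.00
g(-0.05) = 0.00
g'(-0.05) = 0.00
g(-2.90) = 0.00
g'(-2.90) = 0.00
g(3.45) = 0.00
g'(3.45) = 0.00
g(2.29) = 0.00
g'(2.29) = 0.00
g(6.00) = 0.00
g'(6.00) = 0.00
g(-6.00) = 0.00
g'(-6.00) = 0.00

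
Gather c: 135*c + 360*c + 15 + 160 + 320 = 495*c + 495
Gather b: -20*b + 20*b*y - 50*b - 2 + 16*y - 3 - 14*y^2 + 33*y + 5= b*(20*y - 70) - 14*y^2 + 49*y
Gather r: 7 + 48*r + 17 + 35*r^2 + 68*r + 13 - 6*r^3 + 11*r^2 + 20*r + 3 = -6*r^3 + 46*r^2 + 136*r + 40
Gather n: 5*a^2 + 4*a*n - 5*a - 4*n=5*a^2 - 5*a + n*(4*a - 4)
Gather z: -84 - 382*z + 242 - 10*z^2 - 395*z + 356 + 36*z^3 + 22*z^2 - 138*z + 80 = 36*z^3 + 12*z^2 - 915*z + 594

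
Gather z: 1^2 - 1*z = 1 - z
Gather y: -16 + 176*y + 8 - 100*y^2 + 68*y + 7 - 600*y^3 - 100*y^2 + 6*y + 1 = -600*y^3 - 200*y^2 + 250*y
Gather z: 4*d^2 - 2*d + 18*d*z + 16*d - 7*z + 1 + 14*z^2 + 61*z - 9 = 4*d^2 + 14*d + 14*z^2 + z*(18*d + 54) - 8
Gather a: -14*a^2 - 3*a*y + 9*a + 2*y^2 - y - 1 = -14*a^2 + a*(9 - 3*y) + 2*y^2 - y - 1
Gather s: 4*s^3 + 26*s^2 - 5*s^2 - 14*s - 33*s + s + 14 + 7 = 4*s^3 + 21*s^2 - 46*s + 21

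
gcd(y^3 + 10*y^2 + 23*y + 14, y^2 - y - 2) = y + 1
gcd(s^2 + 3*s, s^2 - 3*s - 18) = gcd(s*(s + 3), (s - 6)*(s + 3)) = s + 3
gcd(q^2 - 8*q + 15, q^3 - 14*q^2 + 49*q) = 1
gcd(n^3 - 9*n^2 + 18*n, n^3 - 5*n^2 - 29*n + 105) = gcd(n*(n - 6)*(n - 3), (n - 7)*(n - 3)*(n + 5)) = n - 3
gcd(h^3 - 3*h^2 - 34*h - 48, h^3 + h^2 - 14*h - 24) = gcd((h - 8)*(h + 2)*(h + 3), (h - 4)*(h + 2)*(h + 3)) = h^2 + 5*h + 6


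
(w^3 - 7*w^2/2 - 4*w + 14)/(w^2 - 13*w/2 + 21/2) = (w^2 - 4)/(w - 3)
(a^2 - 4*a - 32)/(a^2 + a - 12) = (a - 8)/(a - 3)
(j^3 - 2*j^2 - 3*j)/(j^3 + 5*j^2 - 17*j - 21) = j/(j + 7)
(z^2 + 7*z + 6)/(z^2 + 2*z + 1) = (z + 6)/(z + 1)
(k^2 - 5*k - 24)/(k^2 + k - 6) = (k - 8)/(k - 2)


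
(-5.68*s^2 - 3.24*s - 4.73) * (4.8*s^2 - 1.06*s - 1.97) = -27.264*s^4 - 9.5312*s^3 - 8.08*s^2 + 11.3966*s + 9.3181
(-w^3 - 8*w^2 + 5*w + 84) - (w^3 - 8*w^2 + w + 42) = -2*w^3 + 4*w + 42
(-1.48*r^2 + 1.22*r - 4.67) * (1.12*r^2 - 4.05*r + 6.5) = -1.6576*r^4 + 7.3604*r^3 - 19.7914*r^2 + 26.8435*r - 30.355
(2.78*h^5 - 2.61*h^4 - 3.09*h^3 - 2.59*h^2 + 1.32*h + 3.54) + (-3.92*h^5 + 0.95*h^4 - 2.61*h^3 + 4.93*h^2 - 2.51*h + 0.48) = -1.14*h^5 - 1.66*h^4 - 5.7*h^3 + 2.34*h^2 - 1.19*h + 4.02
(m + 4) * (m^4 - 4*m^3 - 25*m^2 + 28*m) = m^5 - 41*m^3 - 72*m^2 + 112*m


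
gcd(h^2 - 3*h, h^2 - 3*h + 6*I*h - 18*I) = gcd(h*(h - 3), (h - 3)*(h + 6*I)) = h - 3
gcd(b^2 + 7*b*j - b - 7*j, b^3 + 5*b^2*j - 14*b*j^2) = b + 7*j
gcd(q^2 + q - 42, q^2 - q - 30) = q - 6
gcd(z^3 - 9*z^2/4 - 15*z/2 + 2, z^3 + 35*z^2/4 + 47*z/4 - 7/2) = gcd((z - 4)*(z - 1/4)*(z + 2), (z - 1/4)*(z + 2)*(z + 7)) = z^2 + 7*z/4 - 1/2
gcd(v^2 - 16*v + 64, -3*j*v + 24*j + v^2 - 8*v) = v - 8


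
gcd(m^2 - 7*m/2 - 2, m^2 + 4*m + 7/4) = m + 1/2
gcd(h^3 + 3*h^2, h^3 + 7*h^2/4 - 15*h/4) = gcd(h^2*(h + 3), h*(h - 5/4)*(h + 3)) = h^2 + 3*h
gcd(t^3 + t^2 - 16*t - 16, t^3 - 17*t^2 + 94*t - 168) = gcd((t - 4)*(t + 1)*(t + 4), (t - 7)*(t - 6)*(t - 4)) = t - 4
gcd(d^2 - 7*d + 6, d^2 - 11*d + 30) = d - 6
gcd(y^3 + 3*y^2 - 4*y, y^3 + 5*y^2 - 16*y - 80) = y + 4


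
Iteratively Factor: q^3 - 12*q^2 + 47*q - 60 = (q - 4)*(q^2 - 8*q + 15) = (q - 4)*(q - 3)*(q - 5)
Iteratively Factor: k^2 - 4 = (k - 2)*(k + 2)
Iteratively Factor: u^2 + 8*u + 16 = (u + 4)*(u + 4)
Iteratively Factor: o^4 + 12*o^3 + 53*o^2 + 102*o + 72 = (o + 3)*(o^3 + 9*o^2 + 26*o + 24) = (o + 3)^2*(o^2 + 6*o + 8) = (o + 2)*(o + 3)^2*(o + 4)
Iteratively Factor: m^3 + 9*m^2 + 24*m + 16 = (m + 4)*(m^2 + 5*m + 4) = (m + 4)^2*(m + 1)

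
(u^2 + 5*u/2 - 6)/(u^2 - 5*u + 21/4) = 2*(u + 4)/(2*u - 7)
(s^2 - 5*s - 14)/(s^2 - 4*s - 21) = (s + 2)/(s + 3)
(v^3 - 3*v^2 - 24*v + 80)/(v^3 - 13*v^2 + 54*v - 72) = (v^2 + v - 20)/(v^2 - 9*v + 18)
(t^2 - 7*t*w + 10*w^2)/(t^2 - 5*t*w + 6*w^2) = (t - 5*w)/(t - 3*w)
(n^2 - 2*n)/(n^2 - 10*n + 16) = n/(n - 8)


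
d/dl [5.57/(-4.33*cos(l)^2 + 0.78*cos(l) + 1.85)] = (4.3446 - 48.2362*cos(l))*sin(l)/(-4.33*cos(l)^2 + 0.78*cos(l) + 1.85)^2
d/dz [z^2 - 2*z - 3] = 2*z - 2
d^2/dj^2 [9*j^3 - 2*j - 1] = 54*j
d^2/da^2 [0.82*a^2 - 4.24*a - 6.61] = 1.64000000000000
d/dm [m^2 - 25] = 2*m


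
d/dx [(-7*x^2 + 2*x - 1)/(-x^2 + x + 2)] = 5*(-x^2 - 6*x + 1)/(x^4 - 2*x^3 - 3*x^2 + 4*x + 4)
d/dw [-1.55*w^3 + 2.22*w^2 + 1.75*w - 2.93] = -4.65*w^2 + 4.44*w + 1.75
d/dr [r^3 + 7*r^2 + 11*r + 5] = 3*r^2 + 14*r + 11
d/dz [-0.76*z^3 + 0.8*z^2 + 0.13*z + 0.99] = -2.28*z^2 + 1.6*z + 0.13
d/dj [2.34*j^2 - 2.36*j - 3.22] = 4.68*j - 2.36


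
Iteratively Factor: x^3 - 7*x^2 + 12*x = (x - 4)*(x^2 - 3*x) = (x - 4)*(x - 3)*(x)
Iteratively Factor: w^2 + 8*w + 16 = (w + 4)*(w + 4)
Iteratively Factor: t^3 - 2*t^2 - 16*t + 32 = (t - 2)*(t^2 - 16) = (t - 4)*(t - 2)*(t + 4)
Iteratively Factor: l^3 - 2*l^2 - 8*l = (l - 4)*(l^2 + 2*l) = l*(l - 4)*(l + 2)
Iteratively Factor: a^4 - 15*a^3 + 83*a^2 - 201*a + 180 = (a - 3)*(a^3 - 12*a^2 + 47*a - 60) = (a - 4)*(a - 3)*(a^2 - 8*a + 15) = (a - 5)*(a - 4)*(a - 3)*(a - 3)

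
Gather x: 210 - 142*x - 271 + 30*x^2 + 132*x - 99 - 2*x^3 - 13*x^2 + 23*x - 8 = -2*x^3 + 17*x^2 + 13*x - 168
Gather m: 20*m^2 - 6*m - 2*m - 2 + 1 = 20*m^2 - 8*m - 1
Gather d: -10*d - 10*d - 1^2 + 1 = -20*d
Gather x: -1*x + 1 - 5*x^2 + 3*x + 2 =-5*x^2 + 2*x + 3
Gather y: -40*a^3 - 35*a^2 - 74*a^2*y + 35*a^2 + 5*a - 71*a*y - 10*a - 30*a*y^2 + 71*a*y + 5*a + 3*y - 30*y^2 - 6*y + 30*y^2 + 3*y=-40*a^3 - 74*a^2*y - 30*a*y^2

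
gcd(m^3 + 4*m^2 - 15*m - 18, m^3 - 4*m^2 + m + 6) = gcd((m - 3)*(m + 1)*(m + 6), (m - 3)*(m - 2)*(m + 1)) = m^2 - 2*m - 3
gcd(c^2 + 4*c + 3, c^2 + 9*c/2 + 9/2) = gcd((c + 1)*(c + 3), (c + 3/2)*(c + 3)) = c + 3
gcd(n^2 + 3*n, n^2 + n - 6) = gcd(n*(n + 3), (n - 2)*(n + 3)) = n + 3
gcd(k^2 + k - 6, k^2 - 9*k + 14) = k - 2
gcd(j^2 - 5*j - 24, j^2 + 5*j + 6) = j + 3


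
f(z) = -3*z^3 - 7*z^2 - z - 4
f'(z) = -9*z^2 - 14*z - 1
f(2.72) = -118.88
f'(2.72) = -105.67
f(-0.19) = -4.04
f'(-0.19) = 1.34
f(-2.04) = -5.62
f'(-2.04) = -9.89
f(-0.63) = -5.40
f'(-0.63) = 4.25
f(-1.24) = -7.80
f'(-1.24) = 2.52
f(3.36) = -200.19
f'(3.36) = -149.65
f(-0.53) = -4.99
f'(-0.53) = 3.89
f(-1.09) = -7.34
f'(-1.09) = 3.57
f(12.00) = -6208.00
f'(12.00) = -1465.00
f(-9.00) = 1625.00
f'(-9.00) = -604.00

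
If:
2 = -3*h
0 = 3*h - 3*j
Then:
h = -2/3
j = -2/3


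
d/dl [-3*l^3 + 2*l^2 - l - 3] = -9*l^2 + 4*l - 1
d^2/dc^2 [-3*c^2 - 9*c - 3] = -6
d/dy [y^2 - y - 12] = 2*y - 1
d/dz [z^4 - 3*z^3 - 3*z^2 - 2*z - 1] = 4*z^3 - 9*z^2 - 6*z - 2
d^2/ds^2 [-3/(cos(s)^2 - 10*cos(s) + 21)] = 3*(8*sin(s)^4 - 36*sin(s)^2 + 495*cos(s) - 15*cos(3*s) - 288)/(2*(cos(s) - 7)^3*(cos(s) - 3)^3)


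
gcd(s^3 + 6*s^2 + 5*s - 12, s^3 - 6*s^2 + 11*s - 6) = s - 1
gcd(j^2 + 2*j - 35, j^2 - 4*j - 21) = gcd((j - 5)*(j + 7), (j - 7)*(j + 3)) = 1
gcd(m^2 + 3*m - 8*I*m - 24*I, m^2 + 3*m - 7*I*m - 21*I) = m + 3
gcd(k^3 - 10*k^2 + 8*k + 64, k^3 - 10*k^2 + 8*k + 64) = k^3 - 10*k^2 + 8*k + 64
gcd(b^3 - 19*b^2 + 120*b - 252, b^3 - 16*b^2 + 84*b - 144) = b^2 - 12*b + 36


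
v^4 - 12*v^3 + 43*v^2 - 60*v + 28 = (v - 7)*(v - 2)^2*(v - 1)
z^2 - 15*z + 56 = (z - 8)*(z - 7)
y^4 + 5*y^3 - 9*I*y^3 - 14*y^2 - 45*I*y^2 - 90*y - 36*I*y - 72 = (y + 1)*(y + 4)*(y - 6*I)*(y - 3*I)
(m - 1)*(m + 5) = m^2 + 4*m - 5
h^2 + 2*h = h*(h + 2)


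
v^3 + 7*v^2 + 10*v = v*(v + 2)*(v + 5)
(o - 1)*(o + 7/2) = o^2 + 5*o/2 - 7/2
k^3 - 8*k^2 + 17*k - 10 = (k - 5)*(k - 2)*(k - 1)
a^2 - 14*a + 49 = (a - 7)^2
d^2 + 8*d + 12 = (d + 2)*(d + 6)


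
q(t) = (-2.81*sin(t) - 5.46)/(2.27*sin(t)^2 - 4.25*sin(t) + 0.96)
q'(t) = (-4.54*sin(t)*cos(t) + 4.25*cos(t))*(-2.81*sin(t) - 5.46)/(2.27*sin(t)^2 - 4.25*sin(t) + 0.96)^2 - 2.81*cos(t)/(2.27*sin(t)^2 - 4.25*sin(t) + 0.96) = (6.3787*sin(t)^2 + 24.7884*sin(t) - 25.9026)*cos(t)/(5.1529*sin(t)^4 - 19.295*sin(t)^3 + 22.4209*sin(t)^2 - 8.16*sin(t) + 0.9216)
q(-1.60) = -0.35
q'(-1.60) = 0.02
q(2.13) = 7.75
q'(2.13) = 0.16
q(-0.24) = -2.28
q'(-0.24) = -6.93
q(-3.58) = 15.29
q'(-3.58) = 68.07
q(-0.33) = -1.77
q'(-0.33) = -4.74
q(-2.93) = -2.49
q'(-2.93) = 7.90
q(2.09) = 7.75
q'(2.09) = -0.20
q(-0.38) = -1.55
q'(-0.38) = -3.92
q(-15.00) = -0.78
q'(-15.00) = 1.36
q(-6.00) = 124.18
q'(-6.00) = -7015.29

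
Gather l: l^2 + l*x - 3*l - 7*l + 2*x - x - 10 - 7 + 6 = l^2 + l*(x - 10) + x - 11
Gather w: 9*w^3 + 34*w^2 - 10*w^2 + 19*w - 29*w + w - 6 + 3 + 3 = 9*w^3 + 24*w^2 - 9*w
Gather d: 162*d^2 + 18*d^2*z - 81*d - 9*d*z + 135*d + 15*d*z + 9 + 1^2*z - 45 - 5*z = d^2*(18*z + 162) + d*(6*z + 54) - 4*z - 36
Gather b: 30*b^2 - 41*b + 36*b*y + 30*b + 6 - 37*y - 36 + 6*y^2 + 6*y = 30*b^2 + b*(36*y - 11) + 6*y^2 - 31*y - 30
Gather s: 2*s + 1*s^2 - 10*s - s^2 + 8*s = 0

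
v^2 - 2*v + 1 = (v - 1)^2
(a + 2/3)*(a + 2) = a^2 + 8*a/3 + 4/3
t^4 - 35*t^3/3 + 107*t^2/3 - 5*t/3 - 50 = (t - 6)*(t - 5)*(t - 5/3)*(t + 1)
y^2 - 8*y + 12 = (y - 6)*(y - 2)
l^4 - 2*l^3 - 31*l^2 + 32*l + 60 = (l - 6)*(l - 2)*(l + 1)*(l + 5)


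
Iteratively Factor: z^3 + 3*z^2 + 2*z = (z + 1)*(z^2 + 2*z) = z*(z + 1)*(z + 2)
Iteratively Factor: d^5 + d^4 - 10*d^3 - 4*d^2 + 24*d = (d - 2)*(d^4 + 3*d^3 - 4*d^2 - 12*d) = (d - 2)^2*(d^3 + 5*d^2 + 6*d) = d*(d - 2)^2*(d^2 + 5*d + 6) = d*(d - 2)^2*(d + 2)*(d + 3)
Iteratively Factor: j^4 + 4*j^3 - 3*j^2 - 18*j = (j - 2)*(j^3 + 6*j^2 + 9*j) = j*(j - 2)*(j^2 + 6*j + 9) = j*(j - 2)*(j + 3)*(j + 3)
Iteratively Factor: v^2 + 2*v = (v)*(v + 2)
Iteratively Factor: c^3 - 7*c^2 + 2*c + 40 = (c - 5)*(c^2 - 2*c - 8) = (c - 5)*(c - 4)*(c + 2)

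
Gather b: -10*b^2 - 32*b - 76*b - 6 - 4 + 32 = -10*b^2 - 108*b + 22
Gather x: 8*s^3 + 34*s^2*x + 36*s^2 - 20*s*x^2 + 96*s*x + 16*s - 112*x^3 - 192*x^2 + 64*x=8*s^3 + 36*s^2 + 16*s - 112*x^3 + x^2*(-20*s - 192) + x*(34*s^2 + 96*s + 64)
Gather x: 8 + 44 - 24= 28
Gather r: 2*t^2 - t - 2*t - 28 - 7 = 2*t^2 - 3*t - 35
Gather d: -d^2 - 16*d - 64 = -d^2 - 16*d - 64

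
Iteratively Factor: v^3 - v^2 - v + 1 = (v + 1)*(v^2 - 2*v + 1) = (v - 1)*(v + 1)*(v - 1)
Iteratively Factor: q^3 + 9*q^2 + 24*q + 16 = (q + 4)*(q^2 + 5*q + 4) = (q + 1)*(q + 4)*(q + 4)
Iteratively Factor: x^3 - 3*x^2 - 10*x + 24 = (x - 4)*(x^2 + x - 6) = (x - 4)*(x + 3)*(x - 2)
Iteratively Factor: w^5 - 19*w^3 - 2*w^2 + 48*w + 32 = (w + 1)*(w^4 - w^3 - 18*w^2 + 16*w + 32) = (w - 4)*(w + 1)*(w^3 + 3*w^2 - 6*w - 8) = (w - 4)*(w - 2)*(w + 1)*(w^2 + 5*w + 4) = (w - 4)*(w - 2)*(w + 1)*(w + 4)*(w + 1)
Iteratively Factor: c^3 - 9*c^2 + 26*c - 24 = (c - 4)*(c^2 - 5*c + 6) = (c - 4)*(c - 2)*(c - 3)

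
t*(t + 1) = t^2 + t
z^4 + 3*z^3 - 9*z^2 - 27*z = z*(z - 3)*(z + 3)^2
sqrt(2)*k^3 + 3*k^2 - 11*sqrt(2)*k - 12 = (k - 2*sqrt(2))*(k + 3*sqrt(2))*(sqrt(2)*k + 1)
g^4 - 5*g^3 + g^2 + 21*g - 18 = (g - 3)^2*(g - 1)*(g + 2)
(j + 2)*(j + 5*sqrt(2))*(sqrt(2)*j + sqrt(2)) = sqrt(2)*j^3 + 3*sqrt(2)*j^2 + 10*j^2 + 2*sqrt(2)*j + 30*j + 20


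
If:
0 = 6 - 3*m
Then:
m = 2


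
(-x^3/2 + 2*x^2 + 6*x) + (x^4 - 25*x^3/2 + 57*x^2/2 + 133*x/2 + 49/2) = x^4 - 13*x^3 + 61*x^2/2 + 145*x/2 + 49/2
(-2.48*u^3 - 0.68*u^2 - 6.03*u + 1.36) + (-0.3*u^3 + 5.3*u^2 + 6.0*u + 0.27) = -2.78*u^3 + 4.62*u^2 - 0.0300000000000002*u + 1.63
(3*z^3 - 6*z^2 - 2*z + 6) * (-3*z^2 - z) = -9*z^5 + 15*z^4 + 12*z^3 - 16*z^2 - 6*z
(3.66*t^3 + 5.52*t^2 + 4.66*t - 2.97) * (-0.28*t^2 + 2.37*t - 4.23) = -1.0248*t^5 + 7.1286*t^4 - 3.7042*t^3 - 11.4738*t^2 - 26.7507*t + 12.5631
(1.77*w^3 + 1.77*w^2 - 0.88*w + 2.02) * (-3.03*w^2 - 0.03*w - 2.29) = -5.3631*w^5 - 5.4162*w^4 - 1.44*w^3 - 10.1475*w^2 + 1.9546*w - 4.6258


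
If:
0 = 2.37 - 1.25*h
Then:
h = 1.90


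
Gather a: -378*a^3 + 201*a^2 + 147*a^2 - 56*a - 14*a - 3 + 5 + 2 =-378*a^3 + 348*a^2 - 70*a + 4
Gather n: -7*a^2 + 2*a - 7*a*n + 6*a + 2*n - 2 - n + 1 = -7*a^2 + 8*a + n*(1 - 7*a) - 1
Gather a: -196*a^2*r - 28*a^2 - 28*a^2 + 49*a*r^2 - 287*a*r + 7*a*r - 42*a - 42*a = a^2*(-196*r - 56) + a*(49*r^2 - 280*r - 84)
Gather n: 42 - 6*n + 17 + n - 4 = 55 - 5*n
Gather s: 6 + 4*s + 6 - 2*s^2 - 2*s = -2*s^2 + 2*s + 12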